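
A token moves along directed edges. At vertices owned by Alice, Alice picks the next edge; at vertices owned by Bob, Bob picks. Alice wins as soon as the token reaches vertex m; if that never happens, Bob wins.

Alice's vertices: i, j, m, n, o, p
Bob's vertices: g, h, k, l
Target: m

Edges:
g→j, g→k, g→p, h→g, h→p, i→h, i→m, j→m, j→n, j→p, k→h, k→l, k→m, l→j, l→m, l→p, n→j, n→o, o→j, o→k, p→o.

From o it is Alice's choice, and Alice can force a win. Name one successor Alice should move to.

j

A0 = {m}
A1: add {i, j} — i (Alice) has i→m; j (Alice) has j→m.
A2: add {n, o} — n (Alice) has n→j; o (Alice) has o→j.
A3: add {p} — p (Alice) has p→o.
A4: add {l} — l (Bob): all of {j, m, p} already in.
A5 = A4; e.g. g (Bob) can still go to k. Fixed point.
From o, successor j is in the attractor (rank 1); the other successor k is not.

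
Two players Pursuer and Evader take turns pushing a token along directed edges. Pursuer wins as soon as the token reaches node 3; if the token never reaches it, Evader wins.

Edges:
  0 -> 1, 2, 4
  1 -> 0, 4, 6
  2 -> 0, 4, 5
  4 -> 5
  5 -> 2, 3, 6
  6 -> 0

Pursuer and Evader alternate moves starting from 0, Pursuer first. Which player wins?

Track states (vertex, player-to-move).
A0 = {(3,Pursuer), (3,Evader)}
A1: add {(5,Pursuer)}.
A2: add {(4,Evader)}.
A3: add {(0,Pursuer), (1,Pursuer), (2,Pursuer)}.
(0,Pursuer) ∈ A3 ⇒ Pursuer forces the target.

Pursuer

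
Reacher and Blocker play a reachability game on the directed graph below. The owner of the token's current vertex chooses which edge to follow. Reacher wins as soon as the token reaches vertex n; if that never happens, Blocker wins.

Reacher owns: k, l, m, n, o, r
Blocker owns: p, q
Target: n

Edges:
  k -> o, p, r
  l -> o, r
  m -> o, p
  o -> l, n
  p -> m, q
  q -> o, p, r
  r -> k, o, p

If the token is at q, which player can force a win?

A0 = {n}
A1: add {o} — o (Reacher) has o→n.
A2: add {k, l, m, r} — k (Reacher) has k→o; l (Reacher) has l→o; m (Reacher) has m→o; r (Reacher) has r→o.
A3 = A2; e.g. p (Blocker) can still go to q. Fixed point.
q never enters the attractor, so Blocker can avoid the target forever.

Blocker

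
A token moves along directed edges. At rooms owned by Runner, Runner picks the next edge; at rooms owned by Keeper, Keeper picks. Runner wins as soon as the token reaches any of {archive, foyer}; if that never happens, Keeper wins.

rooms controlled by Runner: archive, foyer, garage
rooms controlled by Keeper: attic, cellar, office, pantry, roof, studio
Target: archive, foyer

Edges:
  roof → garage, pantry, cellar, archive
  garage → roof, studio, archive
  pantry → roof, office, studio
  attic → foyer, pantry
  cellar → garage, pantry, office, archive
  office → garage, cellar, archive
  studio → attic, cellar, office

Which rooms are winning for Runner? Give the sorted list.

archive, foyer, garage

A0 = {archive, foyer}
A1: add {garage} — garage (Runner) has garage→archive.
A2 = A1; e.g. roof (Keeper) can still go to pantry. Fixed point.
Runner's winning region = {archive, foyer, garage}.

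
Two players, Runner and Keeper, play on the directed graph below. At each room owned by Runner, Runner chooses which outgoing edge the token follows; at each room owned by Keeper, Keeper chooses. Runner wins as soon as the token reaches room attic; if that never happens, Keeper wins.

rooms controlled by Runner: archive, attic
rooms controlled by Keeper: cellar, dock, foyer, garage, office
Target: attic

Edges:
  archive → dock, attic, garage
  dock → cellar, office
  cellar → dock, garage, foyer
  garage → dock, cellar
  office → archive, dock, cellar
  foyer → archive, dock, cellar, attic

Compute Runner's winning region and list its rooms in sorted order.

A0 = {attic}
A1: add {archive} — archive (Runner) has archive→attic.
A2 = A1; e.g. dock (Keeper) can still go to cellar. Fixed point.
Runner's winning region = {archive, attic}.

archive, attic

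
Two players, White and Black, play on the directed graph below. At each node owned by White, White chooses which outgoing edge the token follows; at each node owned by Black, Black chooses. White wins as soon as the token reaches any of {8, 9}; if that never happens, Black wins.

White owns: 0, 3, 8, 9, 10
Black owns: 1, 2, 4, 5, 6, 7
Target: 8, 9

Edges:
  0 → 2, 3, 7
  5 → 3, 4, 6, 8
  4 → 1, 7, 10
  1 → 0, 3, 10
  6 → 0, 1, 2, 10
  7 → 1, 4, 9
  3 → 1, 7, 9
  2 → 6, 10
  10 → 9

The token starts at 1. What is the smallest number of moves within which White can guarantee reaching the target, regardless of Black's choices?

A0 = {8, 9}
A1: add {3, 10} — 3 (White) has 3→9; 10 (White) has 10→9.
A2: add {0} — 0 (White) has 0→3.
A3: add {1} — 1 (Black): all of {0, 3, 10} already in.
A4 = A3; e.g. 2 (Black) can still go to 6. Fixed point.
1 enters the attractor at level 3, so White can force the target in 3 moves from there.

3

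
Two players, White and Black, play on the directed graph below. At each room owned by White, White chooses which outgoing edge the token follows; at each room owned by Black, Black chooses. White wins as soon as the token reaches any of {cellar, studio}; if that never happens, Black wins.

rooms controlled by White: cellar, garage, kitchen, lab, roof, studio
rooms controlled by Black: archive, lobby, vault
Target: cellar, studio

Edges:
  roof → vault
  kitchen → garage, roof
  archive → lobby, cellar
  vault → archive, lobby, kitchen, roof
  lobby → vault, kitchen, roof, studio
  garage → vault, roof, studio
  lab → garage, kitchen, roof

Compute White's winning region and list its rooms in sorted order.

cellar, garage, kitchen, lab, studio

A0 = {cellar, studio}
A1: add {garage} — garage (White) has garage→studio.
A2: add {kitchen, lab} — lab (White) has lab→garage; kitchen (White) has kitchen→garage.
A3 = A2; e.g. vault (Black) can still go to archive. Fixed point.
White's winning region = {cellar, garage, kitchen, lab, studio}.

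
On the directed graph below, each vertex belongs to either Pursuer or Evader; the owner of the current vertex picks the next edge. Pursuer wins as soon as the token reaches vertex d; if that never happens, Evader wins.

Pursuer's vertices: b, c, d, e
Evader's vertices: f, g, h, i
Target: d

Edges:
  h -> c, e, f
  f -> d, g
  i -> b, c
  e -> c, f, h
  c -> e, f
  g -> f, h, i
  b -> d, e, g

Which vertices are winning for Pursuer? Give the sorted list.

A0 = {d}
A1: add {b} — b (Pursuer) has b→d.
A2 = A1; e.g. c (Pursuer) has no edge into A1. Fixed point.
Pursuer's winning region = {b, d}.

b, d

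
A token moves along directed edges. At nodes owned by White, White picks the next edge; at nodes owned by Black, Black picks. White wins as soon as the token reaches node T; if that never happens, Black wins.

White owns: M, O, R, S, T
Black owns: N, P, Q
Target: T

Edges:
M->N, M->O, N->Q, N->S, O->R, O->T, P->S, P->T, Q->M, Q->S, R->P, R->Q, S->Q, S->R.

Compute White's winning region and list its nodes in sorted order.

A0 = {T}
A1: add {O} — O (White) has O→T.
A2: add {M} — M (White) has M→O.
A3 = A2; e.g. N (Black) can still go to Q. Fixed point.
White's winning region = {M, O, T}.

M, O, T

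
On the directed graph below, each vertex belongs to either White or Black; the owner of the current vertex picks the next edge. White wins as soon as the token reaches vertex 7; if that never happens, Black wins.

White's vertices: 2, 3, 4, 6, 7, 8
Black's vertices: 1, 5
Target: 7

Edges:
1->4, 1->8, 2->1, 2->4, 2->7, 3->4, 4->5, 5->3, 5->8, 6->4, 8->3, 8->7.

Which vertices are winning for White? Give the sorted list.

A0 = {7}
A1: add {2, 8} — 2 (White) has 2→7; 8 (White) has 8→7.
A2 = A1; e.g. 1 (Black) can still go to 4. Fixed point.
White's winning region = {2, 7, 8}.

2, 7, 8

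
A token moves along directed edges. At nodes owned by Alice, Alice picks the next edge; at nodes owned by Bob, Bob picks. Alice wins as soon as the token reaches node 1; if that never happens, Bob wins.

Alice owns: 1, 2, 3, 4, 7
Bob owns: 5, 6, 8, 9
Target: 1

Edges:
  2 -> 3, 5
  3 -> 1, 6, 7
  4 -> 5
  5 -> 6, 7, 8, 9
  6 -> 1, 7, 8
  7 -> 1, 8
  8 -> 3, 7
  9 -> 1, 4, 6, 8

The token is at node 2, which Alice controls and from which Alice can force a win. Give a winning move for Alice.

3

A0 = {1}
A1: add {3, 7} — 3 (Alice) has 3→1; 7 (Alice) has 7→1.
A2: add {2, 8} — 2 (Alice) has 2→3; 8 (Bob): all of {3, 7} already in.
A3: add {6} — 6 (Bob): all of {1, 7, 8} already in.
A4 = A3; e.g. 4 (Alice) has no edge into A3. Fixed point.
From 2, successor 3 is in the attractor (rank 1); the other successor 5 is not.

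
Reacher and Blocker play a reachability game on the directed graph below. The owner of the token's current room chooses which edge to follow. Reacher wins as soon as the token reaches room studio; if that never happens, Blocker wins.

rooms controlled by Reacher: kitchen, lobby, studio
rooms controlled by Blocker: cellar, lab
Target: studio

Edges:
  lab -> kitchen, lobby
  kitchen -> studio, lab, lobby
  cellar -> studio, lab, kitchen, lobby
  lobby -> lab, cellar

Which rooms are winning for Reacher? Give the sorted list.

kitchen, studio

A0 = {studio}
A1: add {kitchen} — kitchen (Reacher) has kitchen→studio.
A2 = A1; e.g. lab (Blocker) can still go to lobby. Fixed point.
Reacher's winning region = {kitchen, studio}.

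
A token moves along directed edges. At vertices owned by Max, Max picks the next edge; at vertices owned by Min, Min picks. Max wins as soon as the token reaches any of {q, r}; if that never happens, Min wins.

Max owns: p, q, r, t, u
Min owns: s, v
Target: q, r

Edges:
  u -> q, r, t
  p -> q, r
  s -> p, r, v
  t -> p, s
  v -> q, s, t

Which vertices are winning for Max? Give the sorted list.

A0 = {q, r}
A1: add {p, u} — p (Max) has p→q; u (Max) has u→q.
A2: add {t} — t (Max) has t→p.
A3 = A2; e.g. s (Min) can still go to v. Fixed point.
Max's winning region = {p, q, r, t, u}.

p, q, r, t, u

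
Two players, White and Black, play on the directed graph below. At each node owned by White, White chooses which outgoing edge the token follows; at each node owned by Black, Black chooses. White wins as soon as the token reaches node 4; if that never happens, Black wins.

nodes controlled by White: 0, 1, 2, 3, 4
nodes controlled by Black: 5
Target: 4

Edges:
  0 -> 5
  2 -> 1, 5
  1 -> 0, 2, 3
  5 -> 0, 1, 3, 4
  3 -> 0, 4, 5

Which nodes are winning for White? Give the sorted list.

A0 = {4}
A1: add {3} — 3 (White) has 3→4.
A2: add {1} — 1 (White) has 1→3.
A3: add {2} — 2 (White) has 2→1.
A4 = A3; e.g. 0 (White) has no edge into A3. Fixed point.
White's winning region = {1, 2, 3, 4}.

1, 2, 3, 4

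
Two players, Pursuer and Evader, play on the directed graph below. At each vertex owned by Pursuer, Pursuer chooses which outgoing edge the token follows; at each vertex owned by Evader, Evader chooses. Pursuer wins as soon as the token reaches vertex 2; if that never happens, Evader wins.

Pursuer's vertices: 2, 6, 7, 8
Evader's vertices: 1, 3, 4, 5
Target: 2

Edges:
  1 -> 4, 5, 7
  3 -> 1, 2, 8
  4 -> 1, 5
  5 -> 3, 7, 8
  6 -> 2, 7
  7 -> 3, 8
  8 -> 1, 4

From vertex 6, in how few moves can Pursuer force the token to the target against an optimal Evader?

A0 = {2}
A1: add {6} — 6 (Pursuer) has 6→2.
A2 = A1; e.g. 1 (Evader) can still go to 4. Fixed point.
6 enters the attractor at level 1, so Pursuer can force the target in 1 move from there.

1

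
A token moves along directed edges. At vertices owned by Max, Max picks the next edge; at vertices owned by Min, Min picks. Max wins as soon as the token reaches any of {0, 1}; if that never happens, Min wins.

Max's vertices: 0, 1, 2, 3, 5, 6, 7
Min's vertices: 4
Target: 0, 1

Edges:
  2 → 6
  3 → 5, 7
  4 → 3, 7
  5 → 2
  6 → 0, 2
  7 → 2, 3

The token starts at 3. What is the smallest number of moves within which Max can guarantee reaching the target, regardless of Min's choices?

A0 = {0, 1}
A1: add {6} — 6 (Max) has 6→0.
A2: add {2} — 2 (Max) has 2→6.
A3: add {5, 7} — 5 (Max) has 5→2; 7 (Max) has 7→2.
A4: add {3} — 3 (Max) has 3→5.
3 enters the attractor at level 4, so Max can force the target in 4 moves from there.

4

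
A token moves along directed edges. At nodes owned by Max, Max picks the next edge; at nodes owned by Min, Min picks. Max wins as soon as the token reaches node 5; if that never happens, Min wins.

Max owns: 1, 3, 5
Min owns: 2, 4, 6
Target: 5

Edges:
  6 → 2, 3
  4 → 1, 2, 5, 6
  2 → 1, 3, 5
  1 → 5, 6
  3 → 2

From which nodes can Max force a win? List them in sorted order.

1, 5

A0 = {5}
A1: add {1} — 1 (Max) has 1→5.
A2 = A1; e.g. 2 (Min) can still go to 3. Fixed point.
Max's winning region = {1, 5}.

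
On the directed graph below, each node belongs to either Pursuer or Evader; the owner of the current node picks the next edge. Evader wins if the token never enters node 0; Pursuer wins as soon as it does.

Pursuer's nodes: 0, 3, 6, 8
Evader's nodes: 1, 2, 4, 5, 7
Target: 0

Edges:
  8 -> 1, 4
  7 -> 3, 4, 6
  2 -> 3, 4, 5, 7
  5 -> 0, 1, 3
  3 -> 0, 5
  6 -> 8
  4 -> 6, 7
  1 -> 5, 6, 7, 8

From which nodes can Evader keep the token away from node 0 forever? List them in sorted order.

1, 2, 4, 5, 6, 7, 8

A0 = {0}
A1: add {3} — 3 (Pursuer) has 3→0.
A2 = A1; e.g. 1 (Evader) can still go to 5. Fixed point.
Pursuer's attractor = {0, 3}; Evader avoids the target exactly from the complement.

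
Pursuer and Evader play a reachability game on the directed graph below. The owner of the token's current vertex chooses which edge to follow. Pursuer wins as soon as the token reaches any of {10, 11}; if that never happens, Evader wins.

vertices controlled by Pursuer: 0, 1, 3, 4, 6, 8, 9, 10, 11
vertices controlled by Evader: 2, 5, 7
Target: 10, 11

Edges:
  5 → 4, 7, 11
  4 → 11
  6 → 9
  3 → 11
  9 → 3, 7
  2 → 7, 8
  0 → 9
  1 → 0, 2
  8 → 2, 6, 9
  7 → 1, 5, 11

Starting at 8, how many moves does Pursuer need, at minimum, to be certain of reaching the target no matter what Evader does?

A0 = {10, 11}
A1: add {3, 4} — 3 (Pursuer) has 3→11; 4 (Pursuer) has 4→11.
A2: add {9} — 9 (Pursuer) has 9→3.
A3: add {0, 6, 8} — 0 (Pursuer) has 0→9; 6 (Pursuer) has 6→9; 8 (Pursuer) has 8→9.
8 enters the attractor at level 3, so Pursuer can force the target in 3 moves from there.

3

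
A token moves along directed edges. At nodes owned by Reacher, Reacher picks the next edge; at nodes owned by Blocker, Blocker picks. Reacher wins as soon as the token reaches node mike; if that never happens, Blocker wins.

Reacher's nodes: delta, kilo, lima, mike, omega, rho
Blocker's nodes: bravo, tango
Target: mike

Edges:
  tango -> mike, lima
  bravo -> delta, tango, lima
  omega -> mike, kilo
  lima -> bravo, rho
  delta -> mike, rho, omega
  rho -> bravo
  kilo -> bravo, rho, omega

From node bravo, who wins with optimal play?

A0 = {mike}
A1: add {delta, omega} — delta (Reacher) has delta→mike; omega (Reacher) has omega→mike.
A2: add {kilo} — kilo (Reacher) has kilo→omega.
A3 = A2; e.g. bravo (Blocker) can still go to tango. Fixed point.
bravo never enters the attractor, so Blocker can avoid the target forever.

Blocker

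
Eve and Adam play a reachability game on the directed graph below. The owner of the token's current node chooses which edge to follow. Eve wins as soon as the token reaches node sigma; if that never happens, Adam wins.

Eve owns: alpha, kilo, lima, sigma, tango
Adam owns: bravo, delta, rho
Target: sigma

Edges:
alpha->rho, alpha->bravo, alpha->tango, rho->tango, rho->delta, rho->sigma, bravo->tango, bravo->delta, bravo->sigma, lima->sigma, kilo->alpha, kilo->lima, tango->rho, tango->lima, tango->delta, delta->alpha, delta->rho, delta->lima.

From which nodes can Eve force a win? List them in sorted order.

A0 = {sigma}
A1: add {lima} — lima (Eve) has lima→sigma.
A2: add {kilo, tango} — kilo (Eve) has kilo→lima; tango (Eve) has tango→lima.
A3: add {alpha} — alpha (Eve) has alpha→tango.
A4 = A3; e.g. rho (Adam) can still go to delta. Fixed point.
Eve's winning region = {alpha, kilo, lima, sigma, tango}.

alpha, kilo, lima, sigma, tango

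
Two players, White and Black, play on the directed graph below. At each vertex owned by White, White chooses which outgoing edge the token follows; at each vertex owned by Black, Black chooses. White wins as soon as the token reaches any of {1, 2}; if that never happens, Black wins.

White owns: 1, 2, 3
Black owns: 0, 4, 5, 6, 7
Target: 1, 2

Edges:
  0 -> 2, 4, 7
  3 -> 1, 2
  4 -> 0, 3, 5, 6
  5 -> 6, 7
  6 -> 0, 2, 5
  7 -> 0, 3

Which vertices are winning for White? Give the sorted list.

A0 = {1, 2}
A1: add {3} — 3 (White) has 3→1.
A2 = A1; e.g. 0 (Black) can still go to 4. Fixed point.
White's winning region = {1, 2, 3}.

1, 2, 3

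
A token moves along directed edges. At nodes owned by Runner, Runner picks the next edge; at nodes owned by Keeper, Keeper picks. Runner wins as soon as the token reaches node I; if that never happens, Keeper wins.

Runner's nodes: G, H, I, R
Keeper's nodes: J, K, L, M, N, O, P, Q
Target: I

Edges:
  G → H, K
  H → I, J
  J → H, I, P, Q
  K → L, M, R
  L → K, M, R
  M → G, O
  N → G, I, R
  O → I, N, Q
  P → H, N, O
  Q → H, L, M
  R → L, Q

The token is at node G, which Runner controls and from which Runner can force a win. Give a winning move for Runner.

A0 = {I}
A1: add {H} — H (Runner) has H→I.
A2: add {G} — G (Runner) has G→H.
A3 = A2; e.g. J (Keeper) can still go to P. Fixed point.
From G, successor H is in the attractor (rank 1); the other successor K is not.

H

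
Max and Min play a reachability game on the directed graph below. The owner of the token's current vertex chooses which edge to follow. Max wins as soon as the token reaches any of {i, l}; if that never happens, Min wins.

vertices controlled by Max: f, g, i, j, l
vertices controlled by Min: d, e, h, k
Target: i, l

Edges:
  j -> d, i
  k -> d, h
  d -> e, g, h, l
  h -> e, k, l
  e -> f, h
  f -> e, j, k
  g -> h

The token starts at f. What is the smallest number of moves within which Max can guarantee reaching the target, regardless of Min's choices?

A0 = {i, l}
A1: add {j} — j (Max) has j→i.
A2: add {f} — f (Max) has f→j.
A3 = A2; e.g. d (Min) can still go to e. Fixed point.
f enters the attractor at level 2, so Max can force the target in 2 moves from there.

2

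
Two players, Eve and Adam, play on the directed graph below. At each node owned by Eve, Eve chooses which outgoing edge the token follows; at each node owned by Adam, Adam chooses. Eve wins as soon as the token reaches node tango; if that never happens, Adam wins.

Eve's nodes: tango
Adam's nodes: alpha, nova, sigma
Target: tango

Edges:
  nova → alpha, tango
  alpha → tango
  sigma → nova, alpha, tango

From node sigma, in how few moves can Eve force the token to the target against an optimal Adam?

A0 = {tango}
A1: add {alpha} — alpha (Adam): all of {tango} already in.
A2: add {nova} — nova (Adam): all of {alpha, tango} already in.
A3: add {sigma} — sigma (Adam): all of {nova, alpha, tango} already in.
A3 = all vertices. Fixed point.
sigma enters the attractor at level 3, so Eve can force the target in 3 moves from there.

3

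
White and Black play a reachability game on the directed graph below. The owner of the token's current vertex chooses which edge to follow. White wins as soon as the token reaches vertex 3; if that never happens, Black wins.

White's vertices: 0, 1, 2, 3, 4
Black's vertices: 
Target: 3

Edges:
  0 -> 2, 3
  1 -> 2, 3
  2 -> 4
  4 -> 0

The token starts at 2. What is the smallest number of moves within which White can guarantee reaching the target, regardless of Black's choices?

3

A0 = {3}
A1: add {0, 1} — 0 (White) has 0→3; 1 (White) has 1→3.
A2: add {4} — 4 (White) has 4→0.
A3: add {2} — 2 (White) has 2→4.
A3 = all vertices. Fixed point.
2 enters the attractor at level 3, so White can force the target in 3 moves from there.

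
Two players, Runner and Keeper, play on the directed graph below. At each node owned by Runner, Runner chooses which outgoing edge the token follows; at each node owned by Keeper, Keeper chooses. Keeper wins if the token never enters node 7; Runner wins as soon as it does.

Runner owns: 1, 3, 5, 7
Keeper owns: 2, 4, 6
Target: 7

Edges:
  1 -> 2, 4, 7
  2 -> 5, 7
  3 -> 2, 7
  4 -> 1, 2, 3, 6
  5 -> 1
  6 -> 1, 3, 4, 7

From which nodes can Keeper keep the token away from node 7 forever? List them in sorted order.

A0 = {7}
A1: add {1, 3} — 1 (Runner) has 1→7; 3 (Runner) has 3→7.
A2: add {5} — 5 (Runner) has 5→1.
A3: add {2} — 2 (Keeper): all of {5, 7} already in.
A4 = A3; e.g. 4 (Keeper) can still go to 6. Fixed point.
Runner's attractor = {1, 2, 3, 5, 7}; Keeper avoids the target exactly from the complement.

4, 6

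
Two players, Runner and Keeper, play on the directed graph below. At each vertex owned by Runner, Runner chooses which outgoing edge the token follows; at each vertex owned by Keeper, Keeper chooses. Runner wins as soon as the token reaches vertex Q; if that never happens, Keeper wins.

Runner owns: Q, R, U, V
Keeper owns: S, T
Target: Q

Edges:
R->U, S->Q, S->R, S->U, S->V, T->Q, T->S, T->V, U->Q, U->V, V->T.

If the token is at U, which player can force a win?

Runner

A0 = {Q}
A1: add {U} — U (Runner) has U→Q.
U ∈ A1, so Runner can force the target.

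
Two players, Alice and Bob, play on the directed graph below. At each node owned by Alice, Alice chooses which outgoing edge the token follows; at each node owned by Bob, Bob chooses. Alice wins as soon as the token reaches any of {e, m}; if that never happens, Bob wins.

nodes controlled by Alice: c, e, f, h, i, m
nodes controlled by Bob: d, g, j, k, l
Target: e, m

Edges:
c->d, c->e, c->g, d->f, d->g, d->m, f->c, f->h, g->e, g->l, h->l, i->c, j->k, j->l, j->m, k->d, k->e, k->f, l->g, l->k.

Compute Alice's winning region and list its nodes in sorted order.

c, e, f, i, m

A0 = {e, m}
A1: add {c} — c (Alice) has c→e.
A2: add {f, i} — f (Alice) has f→c; i (Alice) has i→c.
A3 = A2; e.g. d (Bob) can still go to g. Fixed point.
Alice's winning region = {c, e, f, i, m}.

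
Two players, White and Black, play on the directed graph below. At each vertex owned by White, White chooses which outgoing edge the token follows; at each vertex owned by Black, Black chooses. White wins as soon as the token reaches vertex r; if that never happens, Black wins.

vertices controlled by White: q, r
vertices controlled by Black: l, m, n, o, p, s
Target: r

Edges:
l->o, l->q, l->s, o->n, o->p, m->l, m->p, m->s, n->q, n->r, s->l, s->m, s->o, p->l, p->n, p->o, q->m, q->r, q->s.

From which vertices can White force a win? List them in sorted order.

A0 = {r}
A1: add {q} — q (White) has q→r.
A2: add {n} — n (Black): all of {q, r} already in.
A3 = A2; e.g. l (Black) can still go to o. Fixed point.
White's winning region = {n, q, r}.

n, q, r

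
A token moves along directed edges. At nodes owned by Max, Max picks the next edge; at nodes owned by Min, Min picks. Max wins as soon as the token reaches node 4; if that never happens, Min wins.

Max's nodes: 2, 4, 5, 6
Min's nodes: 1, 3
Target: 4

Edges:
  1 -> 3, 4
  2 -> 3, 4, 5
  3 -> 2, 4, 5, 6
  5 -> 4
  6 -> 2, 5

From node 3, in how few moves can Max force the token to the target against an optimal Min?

3

A0 = {4}
A1: add {2, 5} — 2 (Max) has 2→4; 5 (Max) has 5→4.
A2: add {6} — 6 (Max) has 6→2.
A3: add {3} — 3 (Min): all of {2, 4, 5, 6} already in.
3 enters the attractor at level 3, so Max can force the target in 3 moves from there.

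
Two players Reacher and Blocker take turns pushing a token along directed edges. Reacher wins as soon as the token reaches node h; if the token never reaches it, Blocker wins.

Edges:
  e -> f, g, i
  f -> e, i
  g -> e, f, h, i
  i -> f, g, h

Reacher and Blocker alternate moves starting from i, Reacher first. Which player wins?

Track states (vertex, player-to-move).
A0 = {(h,Reacher), (h,Blocker)}
A1: add {(g,Reacher), (i,Reacher)}.
(i,Reacher) ∈ A1 ⇒ Reacher forces the target.

Reacher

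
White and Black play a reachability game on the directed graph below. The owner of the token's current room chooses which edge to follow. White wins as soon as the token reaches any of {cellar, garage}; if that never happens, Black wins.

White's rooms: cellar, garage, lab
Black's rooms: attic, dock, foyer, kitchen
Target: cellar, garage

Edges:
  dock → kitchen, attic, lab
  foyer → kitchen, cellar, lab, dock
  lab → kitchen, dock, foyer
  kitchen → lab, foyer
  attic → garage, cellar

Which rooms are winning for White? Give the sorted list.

attic, cellar, garage

A0 = {cellar, garage}
A1: add {attic} — attic (Black): all of {garage, cellar} already in.
A2 = A1; e.g. kitchen (Black) can still go to lab. Fixed point.
White's winning region = {attic, cellar, garage}.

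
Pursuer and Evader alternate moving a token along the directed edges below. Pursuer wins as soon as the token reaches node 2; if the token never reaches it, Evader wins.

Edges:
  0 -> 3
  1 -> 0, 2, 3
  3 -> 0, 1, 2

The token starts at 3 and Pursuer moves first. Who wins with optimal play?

Track states (vertex, player-to-move).
A0 = {(2,Pursuer), (2,Evader)}
A1: add {(1,Pursuer), (3,Pursuer)}.
(3,Pursuer) ∈ A1 ⇒ Pursuer forces the target.

Pursuer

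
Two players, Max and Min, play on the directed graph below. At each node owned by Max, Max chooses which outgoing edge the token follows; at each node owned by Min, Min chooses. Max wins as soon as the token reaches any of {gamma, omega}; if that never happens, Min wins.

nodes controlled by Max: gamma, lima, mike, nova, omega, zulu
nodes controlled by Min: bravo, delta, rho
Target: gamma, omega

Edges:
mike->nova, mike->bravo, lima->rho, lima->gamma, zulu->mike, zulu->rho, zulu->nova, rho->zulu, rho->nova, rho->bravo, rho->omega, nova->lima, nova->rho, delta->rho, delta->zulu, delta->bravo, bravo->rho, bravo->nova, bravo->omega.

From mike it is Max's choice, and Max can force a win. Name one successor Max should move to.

nova

A0 = {gamma, omega}
A1: add {lima} — lima (Max) has lima→gamma.
A2: add {nova} — nova (Max) has nova→lima.
A3: add {mike, zulu} — mike (Max) has mike→nova; zulu (Max) has zulu→nova.
A4 = A3; e.g. delta (Min) can still go to rho. Fixed point.
From mike, successor nova is in the attractor (rank 2); the other successor bravo is not.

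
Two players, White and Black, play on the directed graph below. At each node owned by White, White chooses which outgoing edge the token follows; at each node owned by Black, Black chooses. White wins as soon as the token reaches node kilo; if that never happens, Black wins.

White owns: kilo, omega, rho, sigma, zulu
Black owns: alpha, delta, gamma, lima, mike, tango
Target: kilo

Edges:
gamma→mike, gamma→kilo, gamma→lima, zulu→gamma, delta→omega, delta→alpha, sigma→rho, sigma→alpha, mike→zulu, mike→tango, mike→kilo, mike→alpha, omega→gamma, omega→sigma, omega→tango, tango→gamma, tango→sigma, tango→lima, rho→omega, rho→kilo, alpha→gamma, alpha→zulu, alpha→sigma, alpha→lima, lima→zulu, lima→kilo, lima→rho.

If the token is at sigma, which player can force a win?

A0 = {kilo}
A1: add {rho} — rho (White) has rho→kilo.
A2: add {sigma} — sigma (White) has sigma→rho.
sigma ∈ A2, so White can force the target.

White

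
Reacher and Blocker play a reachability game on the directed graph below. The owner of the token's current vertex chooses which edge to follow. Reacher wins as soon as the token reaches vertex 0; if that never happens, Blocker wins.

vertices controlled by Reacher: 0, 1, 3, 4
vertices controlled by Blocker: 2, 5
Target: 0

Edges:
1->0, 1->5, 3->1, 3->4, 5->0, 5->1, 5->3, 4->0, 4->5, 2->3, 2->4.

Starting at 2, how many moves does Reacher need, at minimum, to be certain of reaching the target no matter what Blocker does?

3

A0 = {0}
A1: add {1, 4} — 1 (Reacher) has 1→0; 4 (Reacher) has 4→0.
A2: add {3} — 3 (Reacher) has 3→1.
A3: add {2, 5} — 2 (Blocker): all of {3, 4} already in; 5 (Blocker): all of {0, 1, 3} already in.
A3 = all vertices. Fixed point.
2 enters the attractor at level 3, so Reacher can force the target in 3 moves from there.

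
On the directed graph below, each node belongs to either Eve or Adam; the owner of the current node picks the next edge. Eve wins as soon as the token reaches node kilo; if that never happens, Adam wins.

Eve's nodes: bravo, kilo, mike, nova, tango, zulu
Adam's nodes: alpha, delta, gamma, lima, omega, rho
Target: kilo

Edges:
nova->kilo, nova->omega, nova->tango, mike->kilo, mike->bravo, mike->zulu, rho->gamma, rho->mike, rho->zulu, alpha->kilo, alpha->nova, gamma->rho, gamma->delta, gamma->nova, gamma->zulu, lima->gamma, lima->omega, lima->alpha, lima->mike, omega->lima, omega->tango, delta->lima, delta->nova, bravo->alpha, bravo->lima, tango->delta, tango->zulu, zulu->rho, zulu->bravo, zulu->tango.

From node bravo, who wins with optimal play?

Eve

A0 = {kilo}
A1: add {mike, nova} — mike (Eve) has mike→kilo; nova (Eve) has nova→kilo.
A2: add {alpha} — alpha (Adam): all of {kilo, nova} already in.
A3: add {bravo} — bravo (Eve) has bravo→alpha.
bravo ∈ A3, so Eve can force the target.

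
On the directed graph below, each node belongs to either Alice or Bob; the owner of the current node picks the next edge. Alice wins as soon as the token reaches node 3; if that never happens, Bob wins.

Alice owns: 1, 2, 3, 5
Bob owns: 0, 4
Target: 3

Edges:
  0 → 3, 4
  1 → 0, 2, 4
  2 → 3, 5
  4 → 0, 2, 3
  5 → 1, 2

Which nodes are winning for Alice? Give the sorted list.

A0 = {3}
A1: add {2} — 2 (Alice) has 2→3.
A2: add {1, 5} — 1 (Alice) has 1→2; 5 (Alice) has 5→2.
A3 = A2; e.g. 0 (Bob) can still go to 4. Fixed point.
Alice's winning region = {1, 2, 3, 5}.

1, 2, 3, 5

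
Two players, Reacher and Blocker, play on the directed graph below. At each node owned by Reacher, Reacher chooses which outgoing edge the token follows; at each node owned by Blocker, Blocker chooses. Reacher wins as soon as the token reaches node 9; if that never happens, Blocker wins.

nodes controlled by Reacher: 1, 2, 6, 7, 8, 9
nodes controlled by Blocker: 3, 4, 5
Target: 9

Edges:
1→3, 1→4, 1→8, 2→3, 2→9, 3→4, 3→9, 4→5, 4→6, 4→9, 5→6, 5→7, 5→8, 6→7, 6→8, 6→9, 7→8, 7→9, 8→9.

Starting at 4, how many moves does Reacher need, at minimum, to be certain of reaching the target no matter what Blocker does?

A0 = {9}
A1: add {2, 6, 7, 8} — 2 (Reacher) has 2→9; 6 (Reacher) has 6→9; 7 (Reacher) has 7→9; 8 (Reacher) has 8→9.
A2: add {1, 5} — 1 (Reacher) has 1→8; 5 (Blocker): all of {6, 7, 8} already in.
A3: add {4} — 4 (Blocker): all of {5, 6, 9} already in.
4 enters the attractor at level 3, so Reacher can force the target in 3 moves from there.

3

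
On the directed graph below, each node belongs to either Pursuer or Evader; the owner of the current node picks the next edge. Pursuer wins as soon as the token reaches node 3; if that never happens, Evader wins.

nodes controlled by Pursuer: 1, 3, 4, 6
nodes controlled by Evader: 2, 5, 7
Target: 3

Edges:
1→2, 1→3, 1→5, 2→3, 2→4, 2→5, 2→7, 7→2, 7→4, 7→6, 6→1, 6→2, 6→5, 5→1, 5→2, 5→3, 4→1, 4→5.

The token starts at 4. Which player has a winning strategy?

A0 = {3}
A1: add {1} — 1 (Pursuer) has 1→3.
A2: add {4, 6} — 4 (Pursuer) has 4→1; 6 (Pursuer) has 6→1.
A3 = A2; e.g. 2 (Evader) can still go to 5. Fixed point.
4 ∈ A2, so Pursuer can force the target.

Pursuer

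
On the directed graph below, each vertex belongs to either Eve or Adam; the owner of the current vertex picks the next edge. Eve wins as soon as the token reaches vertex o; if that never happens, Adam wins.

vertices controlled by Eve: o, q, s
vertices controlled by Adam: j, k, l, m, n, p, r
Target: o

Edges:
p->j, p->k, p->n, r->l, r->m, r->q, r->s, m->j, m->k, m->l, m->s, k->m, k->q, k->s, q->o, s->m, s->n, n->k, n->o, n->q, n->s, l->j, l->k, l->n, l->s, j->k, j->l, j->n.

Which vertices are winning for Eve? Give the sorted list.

A0 = {o}
A1: add {q} — q (Eve) has q→o.
A2 = A1; e.g. j (Adam) can still go to k. Fixed point.
Eve's winning region = {o, q}.

o, q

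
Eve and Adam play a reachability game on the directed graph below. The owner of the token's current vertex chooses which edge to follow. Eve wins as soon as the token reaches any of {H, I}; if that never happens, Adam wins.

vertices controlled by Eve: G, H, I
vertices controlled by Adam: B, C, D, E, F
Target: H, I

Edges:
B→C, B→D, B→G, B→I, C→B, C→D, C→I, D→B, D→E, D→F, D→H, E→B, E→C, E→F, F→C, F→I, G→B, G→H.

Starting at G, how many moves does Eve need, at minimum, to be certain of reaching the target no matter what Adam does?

A0 = {H, I}
A1: add {G} — G (Eve) has G→H.
A2 = A1; e.g. B (Adam) can still go to C. Fixed point.
G enters the attractor at level 1, so Eve can force the target in 1 move from there.

1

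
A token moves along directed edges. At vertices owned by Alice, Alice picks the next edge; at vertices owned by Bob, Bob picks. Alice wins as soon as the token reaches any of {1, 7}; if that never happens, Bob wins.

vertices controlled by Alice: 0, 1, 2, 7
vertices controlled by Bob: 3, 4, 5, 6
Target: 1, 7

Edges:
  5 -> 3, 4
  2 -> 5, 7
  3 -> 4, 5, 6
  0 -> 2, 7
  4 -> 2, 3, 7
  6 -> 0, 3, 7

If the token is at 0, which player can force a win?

A0 = {1, 7}
A1: add {0, 2} — 0 (Alice) has 0→7; 2 (Alice) has 2→7.
A2 = A1; e.g. 3 (Bob) can still go to 4. Fixed point.
0 ∈ A1, so Alice can force the target.

Alice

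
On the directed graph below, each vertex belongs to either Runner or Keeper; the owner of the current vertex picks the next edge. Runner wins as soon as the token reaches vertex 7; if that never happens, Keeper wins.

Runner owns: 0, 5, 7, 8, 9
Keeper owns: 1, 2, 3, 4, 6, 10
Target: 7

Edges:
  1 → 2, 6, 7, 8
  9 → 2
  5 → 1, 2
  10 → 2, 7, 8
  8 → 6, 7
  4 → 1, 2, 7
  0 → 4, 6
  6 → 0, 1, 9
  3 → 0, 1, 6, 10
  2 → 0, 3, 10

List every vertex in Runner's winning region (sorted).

A0 = {7}
A1: add {8} — 8 (Runner) has 8→7.
A2 = A1; e.g. 0 (Runner) has no edge into A1. Fixed point.
Runner's winning region = {7, 8}.

7, 8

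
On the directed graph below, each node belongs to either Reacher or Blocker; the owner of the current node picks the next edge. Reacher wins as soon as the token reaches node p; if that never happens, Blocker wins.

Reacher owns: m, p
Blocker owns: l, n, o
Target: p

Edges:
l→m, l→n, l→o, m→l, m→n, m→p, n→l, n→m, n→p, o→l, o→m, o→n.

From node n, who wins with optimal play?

Blocker

A0 = {p}
A1: add {m} — m (Reacher) has m→p.
A2 = A1; e.g. l (Blocker) can still go to n. Fixed point.
n never enters the attractor, so Blocker can avoid the target forever.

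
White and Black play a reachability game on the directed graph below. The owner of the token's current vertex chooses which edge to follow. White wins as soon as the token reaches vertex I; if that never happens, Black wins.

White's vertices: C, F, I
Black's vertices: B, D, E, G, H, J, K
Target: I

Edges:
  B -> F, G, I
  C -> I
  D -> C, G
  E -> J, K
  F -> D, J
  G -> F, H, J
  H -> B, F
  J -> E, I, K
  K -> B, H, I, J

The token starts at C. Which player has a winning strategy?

A0 = {I}
A1: add {C} — C (White) has C→I.
A2 = A1; e.g. B (Black) can still go to F. Fixed point.
C ∈ A1, so White can force the target.

White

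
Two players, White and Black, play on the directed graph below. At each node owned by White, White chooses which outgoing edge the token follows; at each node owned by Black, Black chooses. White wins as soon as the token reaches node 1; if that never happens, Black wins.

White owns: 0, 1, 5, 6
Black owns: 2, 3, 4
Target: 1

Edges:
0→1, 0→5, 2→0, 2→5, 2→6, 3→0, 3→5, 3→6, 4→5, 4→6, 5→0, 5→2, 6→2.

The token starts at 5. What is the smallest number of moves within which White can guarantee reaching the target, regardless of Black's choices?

2

A0 = {1}
A1: add {0} — 0 (White) has 0→1.
A2: add {5} — 5 (White) has 5→0.
A3 = A2; e.g. 2 (Black) can still go to 6. Fixed point.
5 enters the attractor at level 2, so White can force the target in 2 moves from there.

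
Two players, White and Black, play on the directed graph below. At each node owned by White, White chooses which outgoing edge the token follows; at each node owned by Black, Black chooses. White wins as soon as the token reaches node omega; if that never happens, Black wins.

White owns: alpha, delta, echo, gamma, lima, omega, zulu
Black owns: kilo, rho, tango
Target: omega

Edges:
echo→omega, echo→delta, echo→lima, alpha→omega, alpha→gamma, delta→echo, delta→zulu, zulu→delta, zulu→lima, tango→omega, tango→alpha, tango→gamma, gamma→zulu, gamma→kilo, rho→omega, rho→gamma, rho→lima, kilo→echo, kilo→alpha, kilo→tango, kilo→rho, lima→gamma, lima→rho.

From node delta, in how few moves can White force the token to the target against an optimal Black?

2

A0 = {omega}
A1: add {alpha, echo} — echo (White) has echo→omega; alpha (White) has alpha→omega.
A2: add {delta} — delta (White) has delta→echo.
delta enters the attractor at level 2, so White can force the target in 2 moves from there.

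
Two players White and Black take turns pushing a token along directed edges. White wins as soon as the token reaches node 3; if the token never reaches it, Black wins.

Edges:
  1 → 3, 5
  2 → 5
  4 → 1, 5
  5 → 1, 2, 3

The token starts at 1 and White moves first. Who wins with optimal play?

White

Track states (vertex, player-to-move).
A0 = {(3,White), (3,Black)}
A1: add {(1,White), (5,White)}.
(1,White) ∈ A1 ⇒ White forces the target.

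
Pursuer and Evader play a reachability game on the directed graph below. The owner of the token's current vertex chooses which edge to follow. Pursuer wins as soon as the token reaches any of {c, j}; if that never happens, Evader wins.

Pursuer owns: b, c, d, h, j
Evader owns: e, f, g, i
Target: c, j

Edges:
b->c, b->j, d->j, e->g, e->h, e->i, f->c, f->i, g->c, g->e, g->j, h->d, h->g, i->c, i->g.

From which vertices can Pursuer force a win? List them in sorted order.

b, c, d, h, j

A0 = {c, j}
A1: add {b, d} — b (Pursuer) has b→c; d (Pursuer) has d→j.
A2: add {h} — h (Pursuer) has h→d.
A3 = A2; e.g. e (Evader) can still go to g. Fixed point.
Pursuer's winning region = {b, c, d, h, j}.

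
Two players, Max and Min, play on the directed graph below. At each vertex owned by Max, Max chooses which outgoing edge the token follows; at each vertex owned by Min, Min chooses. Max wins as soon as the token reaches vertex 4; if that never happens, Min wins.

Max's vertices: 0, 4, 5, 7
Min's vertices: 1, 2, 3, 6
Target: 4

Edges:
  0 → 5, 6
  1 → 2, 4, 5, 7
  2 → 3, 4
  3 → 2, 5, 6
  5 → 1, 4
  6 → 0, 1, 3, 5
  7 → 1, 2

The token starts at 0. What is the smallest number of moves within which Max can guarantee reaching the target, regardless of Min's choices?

A0 = {4}
A1: add {5} — 5 (Max) has 5→4.
A2: add {0} — 0 (Max) has 0→5.
A3 = A2; e.g. 1 (Min) can still go to 2. Fixed point.
0 enters the attractor at level 2, so Max can force the target in 2 moves from there.

2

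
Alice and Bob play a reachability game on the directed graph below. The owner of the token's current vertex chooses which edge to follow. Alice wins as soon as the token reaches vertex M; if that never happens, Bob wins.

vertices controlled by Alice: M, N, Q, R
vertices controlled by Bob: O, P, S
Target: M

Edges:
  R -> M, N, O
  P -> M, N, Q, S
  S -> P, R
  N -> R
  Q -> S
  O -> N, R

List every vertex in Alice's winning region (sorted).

M, N, O, R

A0 = {M}
A1: add {R} — R (Alice) has R→M.
A2: add {N} — N (Alice) has N→R.
A3: add {O} — O (Bob): all of {N, R} already in.
A4 = A3; e.g. P (Bob) can still go to Q. Fixed point.
Alice's winning region = {M, N, O, R}.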